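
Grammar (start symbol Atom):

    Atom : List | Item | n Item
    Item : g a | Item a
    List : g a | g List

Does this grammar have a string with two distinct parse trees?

Witness: g a

Derivation 1: Atom ⇒ List ⇒ g a
Derivation 2: Atom ⇒ Item ⇒ g a

Two distinct leftmost derivations for the same string.

Ambiguous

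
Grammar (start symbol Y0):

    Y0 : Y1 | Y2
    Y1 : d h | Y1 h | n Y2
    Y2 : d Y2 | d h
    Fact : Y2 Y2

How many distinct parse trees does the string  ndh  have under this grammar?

Parse trees for ndh:
  [Y0 [Y1 n [Y2 d h]]]

1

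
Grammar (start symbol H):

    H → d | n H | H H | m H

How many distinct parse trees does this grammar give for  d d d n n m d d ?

29

Parse trees for d d d n n m d d (showing first 6 of 29):
  [H [H d] [H [H d] [H [H d] [H n [H n [H [H m [H d]] [H d]]]]]]]
  [H [H d] [H [H d] [H [H d] [H n [H n [H m [H [H d] [H d]]]]]]]]
  [H [H d] [H [H d] [H [H d] [H n [H [H n [H m [H d]]] [H d]]]]]]
  [H [H d] [H [H d] [H [H d] [H [H n [H n [H m [H d]]]] [H d]]]]]
  [H [H d] [H [H d] [H [H [H d] [H n [H n [H m [H d]]]]] [H d]]]]
  [H [H d] [H [H [H d] [H d]] [H n [H n [H [H m [H d]] [H d]]]]]]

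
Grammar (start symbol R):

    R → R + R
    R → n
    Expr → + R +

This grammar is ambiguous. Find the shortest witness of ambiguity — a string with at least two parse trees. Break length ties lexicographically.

n + n + n

length 1: no string has ≥2 trees
length 3: no string has ≥2 trees
length 5: n + n + n has 2 parse trees

Two derivations of n + n + n:
  R ⇒ R + R ⇒ R + R + R ⇒ n + R + R ⇒ n + n + R ⇒ n + n + n
  R ⇒ R + R ⇒ n + R ⇒ n + R + R ⇒ n + n + R ⇒ n + n + n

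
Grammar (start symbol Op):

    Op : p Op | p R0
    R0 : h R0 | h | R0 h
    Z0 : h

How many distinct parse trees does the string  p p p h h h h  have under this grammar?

Parse trees for p p p h h h h:
  [Op p [Op p [Op p [R0 h [R0 h [R0 h [R0 h]]]]]]]
  [Op p [Op p [Op p [R0 h [R0 h [R0 [R0 h] h]]]]]]
  [Op p [Op p [Op p [R0 h [R0 [R0 h [R0 h]] h]]]]]
  [Op p [Op p [Op p [R0 h [R0 [R0 [R0 h] h] h]]]]]
  [Op p [Op p [Op p [R0 [R0 h [R0 h [R0 h]]] h]]]]
  [Op p [Op p [Op p [R0 [R0 h [R0 [R0 h] h]] h]]]]
  [Op p [Op p [Op p [R0 [R0 [R0 h [R0 h]] h] h]]]]
  [Op p [Op p [Op p [R0 [R0 [R0 [R0 h] h] h] h]]]]

8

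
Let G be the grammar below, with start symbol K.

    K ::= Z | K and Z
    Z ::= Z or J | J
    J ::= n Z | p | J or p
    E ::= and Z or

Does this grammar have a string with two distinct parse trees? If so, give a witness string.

Ambiguous

Witness: p or p

Derivation 1: K ⇒ Z ⇒ Z or J ⇒ J or J ⇒ p or J ⇒ p or p
Derivation 2: K ⇒ Z ⇒ J ⇒ J or p ⇒ p or p

Two distinct leftmost derivations for the same string.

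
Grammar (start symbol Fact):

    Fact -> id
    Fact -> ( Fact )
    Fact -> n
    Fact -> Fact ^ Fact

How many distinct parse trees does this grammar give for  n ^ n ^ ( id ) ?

Parse trees for n ^ n ^ ( id ):
  [Fact [Fact n] ^ [Fact [Fact n] ^ [Fact ( [Fact id] )]]]
  [Fact [Fact [Fact n] ^ [Fact n]] ^ [Fact ( [Fact id] )]]

2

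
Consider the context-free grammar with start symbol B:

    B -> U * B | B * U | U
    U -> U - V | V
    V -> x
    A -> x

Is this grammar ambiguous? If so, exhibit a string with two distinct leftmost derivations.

Witness: x * x

Derivation 1: B ⇒ U * B ⇒ V * B ⇒ x * B ⇒ x * U ⇒ x * V ⇒ x * x
Derivation 2: B ⇒ B * U ⇒ U * U ⇒ V * U ⇒ x * U ⇒ x * V ⇒ x * x

Two distinct leftmost derivations for the same string.

Ambiguous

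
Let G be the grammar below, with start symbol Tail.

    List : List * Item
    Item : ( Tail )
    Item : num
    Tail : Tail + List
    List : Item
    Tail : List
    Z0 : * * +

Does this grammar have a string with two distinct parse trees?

Only Tail, List, Item are reachable from Tail; ignoring the rest: This is a standard precedence ladder (Tail over List over Item), with each level left-recursive on its own operator ('+' at Tail, '*' at List). That structure is LR(1), hence unambiguous.

Unambiguous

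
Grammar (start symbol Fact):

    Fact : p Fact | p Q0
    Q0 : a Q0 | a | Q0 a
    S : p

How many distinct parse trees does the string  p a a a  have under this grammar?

4

Parse trees for p a a a:
  [Fact p [Q0 a [Q0 a [Q0 a]]]]
  [Fact p [Q0 a [Q0 [Q0 a] a]]]
  [Fact p [Q0 [Q0 a [Q0 a]] a]]
  [Fact p [Q0 [Q0 [Q0 a] a] a]]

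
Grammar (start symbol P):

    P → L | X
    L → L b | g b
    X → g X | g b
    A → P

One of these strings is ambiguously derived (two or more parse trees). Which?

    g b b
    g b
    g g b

g b

g b b: 1 tree
g b: 2 trees
g g b: 1 tree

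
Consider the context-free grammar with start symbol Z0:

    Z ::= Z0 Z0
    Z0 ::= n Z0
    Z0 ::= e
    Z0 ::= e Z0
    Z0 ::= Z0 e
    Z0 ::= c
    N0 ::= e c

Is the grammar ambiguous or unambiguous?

Witness: e e

Derivation 1: Z0 ⇒ e Z0 ⇒ e e
Derivation 2: Z0 ⇒ Z0 e ⇒ e e

Two distinct leftmost derivations for the same string.

Ambiguous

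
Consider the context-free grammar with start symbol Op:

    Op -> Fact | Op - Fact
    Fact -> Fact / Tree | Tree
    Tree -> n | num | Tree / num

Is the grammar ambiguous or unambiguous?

Witness: n / num

Derivation 1: Op ⇒ Fact ⇒ Fact / Tree ⇒ Tree / Tree ⇒ n / Tree ⇒ n / num
Derivation 2: Op ⇒ Fact ⇒ Tree ⇒ Tree / num ⇒ n / num

Two distinct leftmost derivations for the same string.

Ambiguous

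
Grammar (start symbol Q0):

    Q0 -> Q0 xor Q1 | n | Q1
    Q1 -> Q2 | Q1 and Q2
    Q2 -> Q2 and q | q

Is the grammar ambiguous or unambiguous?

Witness: q and q

Derivation 1: Q0 ⇒ Q1 ⇒ Q2 ⇒ Q2 and q ⇒ q and q
Derivation 2: Q0 ⇒ Q1 ⇒ Q1 and Q2 ⇒ Q2 and Q2 ⇒ q and Q2 ⇒ q and q

Two distinct leftmost derivations for the same string.

Ambiguous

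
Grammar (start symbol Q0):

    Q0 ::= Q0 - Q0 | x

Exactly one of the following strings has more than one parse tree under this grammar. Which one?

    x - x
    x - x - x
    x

x - x - x

x - x: 1 tree
x - x - x: 2 trees
x: 1 tree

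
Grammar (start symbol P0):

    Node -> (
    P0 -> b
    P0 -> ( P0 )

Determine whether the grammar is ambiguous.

Only P0 is reachable from P0; ignoring the rest: L(P0) is { openⁿ atom closeⁿ : n ≥ 0 }. The bracket depth fixes n, and the derivation is forced at every step.

Unambiguous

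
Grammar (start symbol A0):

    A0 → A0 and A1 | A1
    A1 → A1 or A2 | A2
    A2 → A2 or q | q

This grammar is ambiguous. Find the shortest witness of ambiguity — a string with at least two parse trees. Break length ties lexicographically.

length 1: no string has ≥2 trees
length 3: q or q has 2 parse trees

Two derivations of q or q:
  A0 ⇒ A1 ⇒ A1 or A2 ⇒ A2 or A2 ⇒ q or A2 ⇒ q or q
  A0 ⇒ A1 ⇒ A2 ⇒ A2 or q ⇒ q or q

q or q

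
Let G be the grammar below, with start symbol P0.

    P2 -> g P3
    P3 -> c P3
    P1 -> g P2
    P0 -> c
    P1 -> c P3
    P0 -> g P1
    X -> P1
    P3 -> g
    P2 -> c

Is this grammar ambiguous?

Unambiguous

(X is unreachable from P0, so its rules don't affect L(P0).) Restricted to the reachable nonterminals, every rule has the form A → t or A → t B, and no two rules for the same A share a first terminal. The grammar encodes a DFA — one run per string.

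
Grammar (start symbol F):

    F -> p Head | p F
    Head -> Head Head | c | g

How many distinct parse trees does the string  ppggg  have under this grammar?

Parse trees for ppggg:
  [F p [F p [Head [Head g] [Head [Head g] [Head g]]]]]
  [F p [F p [Head [Head [Head g] [Head g]] [Head g]]]]

2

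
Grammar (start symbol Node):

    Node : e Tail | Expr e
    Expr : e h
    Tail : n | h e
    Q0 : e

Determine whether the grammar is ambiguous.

Witness: e h e

Derivation 1: Node ⇒ e Tail ⇒ e h e
Derivation 2: Node ⇒ Expr e ⇒ e h e

Two distinct leftmost derivations for the same string.

Ambiguous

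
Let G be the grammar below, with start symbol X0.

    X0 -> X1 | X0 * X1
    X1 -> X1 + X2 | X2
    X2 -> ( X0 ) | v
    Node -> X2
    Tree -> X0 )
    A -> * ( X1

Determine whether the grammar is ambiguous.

Unambiguous

(Node, Tree, A are unreachable from X0, so their rules don't affect L(X0).) This is a standard precedence ladder (X0 over X1 over X2), with each level left-recursive on its own operator ('*' at X0, '+' at X1). That structure is LR(1), hence unambiguous.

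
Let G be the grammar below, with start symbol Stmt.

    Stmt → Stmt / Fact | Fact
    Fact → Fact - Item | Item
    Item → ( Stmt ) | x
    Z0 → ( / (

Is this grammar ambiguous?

Only Stmt, Fact, Item are reachable from Stmt; ignoring the rest: This is a standard precedence ladder (Stmt over Fact over Item), with each level left-recursive on its own operator ('/' at Stmt, '-' at Fact). That structure is LR(1), hence unambiguous.

Unambiguous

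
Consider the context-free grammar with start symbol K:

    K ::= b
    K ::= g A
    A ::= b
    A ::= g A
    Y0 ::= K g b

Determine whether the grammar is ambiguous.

Unambiguous

(Y0 is unreachable from K, so its rules don't affect L(K).) Restricted to the reachable nonterminals, every rule has the form A → t or A → t B, and no two rules for the same A share a first terminal. The grammar encodes a DFA — one run per string.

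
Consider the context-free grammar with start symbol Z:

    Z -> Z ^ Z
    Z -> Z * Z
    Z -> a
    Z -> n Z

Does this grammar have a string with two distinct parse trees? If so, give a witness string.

Witness: n a * a

Derivation 1: Z ⇒ Z * Z ⇒ n Z * Z ⇒ n a * Z ⇒ n a * a
Derivation 2: Z ⇒ n Z ⇒ n Z * Z ⇒ n a * Z ⇒ n a * a

Two distinct leftmost derivations for the same string.

Ambiguous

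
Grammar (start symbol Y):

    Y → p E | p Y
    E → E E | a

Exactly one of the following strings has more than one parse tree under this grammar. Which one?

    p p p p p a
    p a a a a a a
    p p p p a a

p p p p p a: 1 tree
p a a a a a a: 42 trees
p p p p a a: 1 tree

p a a a a a a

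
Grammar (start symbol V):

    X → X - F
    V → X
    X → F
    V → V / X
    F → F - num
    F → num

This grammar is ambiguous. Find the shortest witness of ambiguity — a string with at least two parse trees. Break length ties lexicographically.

num - num

length 1: no string has ≥2 trees
length 3: num - num has 2 parse trees

Two derivations of num - num:
  V ⇒ X ⇒ X - F ⇒ F - F ⇒ num - F ⇒ num - num
  V ⇒ X ⇒ F ⇒ F - num ⇒ num - num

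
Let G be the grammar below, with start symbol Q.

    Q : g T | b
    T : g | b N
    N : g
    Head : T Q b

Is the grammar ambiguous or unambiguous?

Unambiguous

(Head is unreachable from Q, so its rules don't affect L(Q).) Each reachable nonterminal has at most one production per leading terminal, and all productions are right-linear; the derivation is determined token-by-token.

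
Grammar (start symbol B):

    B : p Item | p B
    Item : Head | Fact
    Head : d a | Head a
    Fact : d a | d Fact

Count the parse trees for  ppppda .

2

Parse trees for ppppda:
  [B p [B p [B p [B p [Item [Head d a]]]]]]
  [B p [B p [B p [B p [Item [Fact d a]]]]]]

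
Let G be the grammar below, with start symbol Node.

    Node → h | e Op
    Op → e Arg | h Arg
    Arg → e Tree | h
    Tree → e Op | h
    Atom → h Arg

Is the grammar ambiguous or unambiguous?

Unambiguous

Only Node, Op, Arg, Tree are reachable from Node; ignoring the rest: Restricted to the reachable nonterminals, every rule has the form A → t or A → t B, and no two rules for the same A share a first terminal. The grammar encodes a DFA — one run per string.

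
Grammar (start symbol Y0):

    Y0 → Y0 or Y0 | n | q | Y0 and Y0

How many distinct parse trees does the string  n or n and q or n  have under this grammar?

Parse trees for n or n and q or n:
  [Y0 [Y0 n] or [Y0 [Y0 [Y0 n] and [Y0 q]] or [Y0 n]]]
  [Y0 [Y0 n] or [Y0 [Y0 n] and [Y0 [Y0 q] or [Y0 n]]]]
  [Y0 [Y0 [Y0 n] or [Y0 [Y0 n] and [Y0 q]]] or [Y0 n]]
  [Y0 [Y0 [Y0 [Y0 n] or [Y0 n]] and [Y0 q]] or [Y0 n]]
  [Y0 [Y0 [Y0 n] or [Y0 n]] and [Y0 [Y0 q] or [Y0 n]]]

5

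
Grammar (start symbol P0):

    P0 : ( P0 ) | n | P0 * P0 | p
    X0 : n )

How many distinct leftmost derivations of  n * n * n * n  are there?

5

Parse trees for n * n * n * n:
  [P0 [P0 n] * [P0 [P0 n] * [P0 [P0 n] * [P0 n]]]]
  [P0 [P0 n] * [P0 [P0 [P0 n] * [P0 n]] * [P0 n]]]
  [P0 [P0 [P0 n] * [P0 n]] * [P0 [P0 n] * [P0 n]]]
  [P0 [P0 [P0 n] * [P0 [P0 n] * [P0 n]]] * [P0 n]]
  [P0 [P0 [P0 [P0 n] * [P0 n]] * [P0 n]] * [P0 n]]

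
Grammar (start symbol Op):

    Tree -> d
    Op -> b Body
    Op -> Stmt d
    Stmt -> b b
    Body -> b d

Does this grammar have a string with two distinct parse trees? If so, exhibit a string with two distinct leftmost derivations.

Ambiguous

Witness: b b d

Derivation 1: Op ⇒ b Body ⇒ b b d
Derivation 2: Op ⇒ Stmt d ⇒ b b d

Two distinct leftmost derivations for the same string.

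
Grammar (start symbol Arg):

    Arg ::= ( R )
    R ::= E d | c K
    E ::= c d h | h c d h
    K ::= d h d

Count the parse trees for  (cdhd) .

Parse trees for (cdhd):
  [Arg ( [R [E c d h] d] )]
  [Arg ( [R c [K d h d]] )]

2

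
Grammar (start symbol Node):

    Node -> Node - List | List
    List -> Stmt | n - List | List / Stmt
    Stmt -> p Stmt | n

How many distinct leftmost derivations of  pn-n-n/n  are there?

3

Parse trees for pn-n-n/n:
  [Node [Node [List [Stmt p [Stmt n]]]] - [List n - [List [List [Stmt n]] / [Stmt n]]]]
  [Node [Node [List [Stmt p [Stmt n]]]] - [List [List n - [List [Stmt n]]] / [Stmt n]]]
  [Node [Node [Node [List [Stmt p [Stmt n]]]] - [List [Stmt n]]] - [List [List [Stmt n]] / [Stmt n]]]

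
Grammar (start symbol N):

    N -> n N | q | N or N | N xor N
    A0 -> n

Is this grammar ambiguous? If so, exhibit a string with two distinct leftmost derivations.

Ambiguous

Witness: n q or q

Derivation 1: N ⇒ n N ⇒ n N or N ⇒ n q or N ⇒ n q or q
Derivation 2: N ⇒ N or N ⇒ n N or N ⇒ n q or N ⇒ n q or q

Two distinct leftmost derivations for the same string.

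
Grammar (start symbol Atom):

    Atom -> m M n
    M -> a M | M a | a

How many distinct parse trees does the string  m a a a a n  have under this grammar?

8

Parse trees for m a a a a n:
  [Atom m [M a [M a [M a [M a]]]] n]
  [Atom m [M a [M a [M [M a] a]]] n]
  [Atom m [M a [M [M a [M a]] a]] n]
  [Atom m [M a [M [M [M a] a] a]] n]
  [Atom m [M [M a [M a [M a]]] a] n]
  [Atom m [M [M a [M [M a] a]] a] n]
  [Atom m [M [M [M a [M a]] a] a] n]
  [Atom m [M [M [M [M a] a] a] a] n]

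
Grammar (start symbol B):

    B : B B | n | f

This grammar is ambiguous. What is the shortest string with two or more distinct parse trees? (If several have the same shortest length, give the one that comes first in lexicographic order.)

length 1: no string has ≥2 trees
length 2: no string has ≥2 trees
length 3: f f f has 2 parse trees

Two derivations of f f f:
  B ⇒ B B ⇒ B B B ⇒ f B B ⇒ f f B ⇒ f f f
  B ⇒ B B ⇒ f B ⇒ f B B ⇒ f f B ⇒ f f f

f f f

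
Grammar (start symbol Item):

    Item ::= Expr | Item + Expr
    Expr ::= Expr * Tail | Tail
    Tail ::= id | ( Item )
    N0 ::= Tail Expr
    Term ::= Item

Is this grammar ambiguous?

Unambiguous

Only Item, Expr, Tail are reachable from Item; ignoring the rest: This is a standard precedence ladder (Item over Expr over Tail), with each level left-recursive on its own operator ('+' at Item, '*' at Expr). That structure is LR(1), hence unambiguous.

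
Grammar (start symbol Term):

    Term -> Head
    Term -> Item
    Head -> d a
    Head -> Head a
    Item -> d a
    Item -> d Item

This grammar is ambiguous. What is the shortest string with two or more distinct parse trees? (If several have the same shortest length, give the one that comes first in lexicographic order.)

length 2: d a has 2 parse trees

Two derivations of d a:
  Term ⇒ Head ⇒ d a
  Term ⇒ Item ⇒ d a

d a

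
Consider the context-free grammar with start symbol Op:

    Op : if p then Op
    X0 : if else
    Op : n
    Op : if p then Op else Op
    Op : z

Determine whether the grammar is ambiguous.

Ambiguous

Witness: if p then if p then n else n

Derivation 1: Op ⇒ if p then Op ⇒ if p then if p then Op else Op ⇒ if p then if p then n else Op ⇒ if p then if p then n else n
Derivation 2: Op ⇒ if p then Op else Op ⇒ if p then if p then Op else Op ⇒ if p then if p then n else Op ⇒ if p then if p then n else n

Two distinct leftmost derivations for the same string.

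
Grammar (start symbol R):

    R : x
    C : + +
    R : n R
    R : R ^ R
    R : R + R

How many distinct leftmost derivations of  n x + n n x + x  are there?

9

Parse trees for n x + n n x + x (showing first 6 of 9):
  [R n [R [R x] + [R n [R n [R [R x] + [R x]]]]]]
  [R n [R [R x] + [R n [R [R n [R x]] + [R x]]]]]
  [R n [R [R x] + [R [R n [R n [R x]]] + [R x]]]]
  [R n [R [R [R x] + [R n [R n [R x]]]] + [R x]]]
  [R [R n [R x]] + [R n [R n [R [R x] + [R x]]]]]
  [R [R n [R x]] + [R n [R [R n [R x]] + [R x]]]]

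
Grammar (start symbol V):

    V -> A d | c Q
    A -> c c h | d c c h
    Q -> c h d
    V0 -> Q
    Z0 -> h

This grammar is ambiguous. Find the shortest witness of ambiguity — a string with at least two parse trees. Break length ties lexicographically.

c c h d

length 4: c c h d has 2 parse trees

Two derivations of c c h d:
  V ⇒ A d ⇒ c c h d
  V ⇒ c Q ⇒ c c h d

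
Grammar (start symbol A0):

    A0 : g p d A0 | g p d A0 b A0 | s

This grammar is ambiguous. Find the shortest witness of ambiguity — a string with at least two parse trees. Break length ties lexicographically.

g p d g p d s b s

length 1: no string has ≥2 trees
length 4: no string has ≥2 trees
length 6: no string has ≥2 trees
length 7: no string has ≥2 trees
length 9: g p d g p d s b s has 2 parse trees

Two derivations of g p d g p d s b s:
  A0 ⇒ g p d A0 ⇒ g p d g p d A0 b A0 ⇒ g p d g p d s b A0 ⇒ g p d g p d s b s
  A0 ⇒ g p d A0 b A0 ⇒ g p d g p d A0 b A0 ⇒ g p d g p d s b A0 ⇒ g p d g p d s b s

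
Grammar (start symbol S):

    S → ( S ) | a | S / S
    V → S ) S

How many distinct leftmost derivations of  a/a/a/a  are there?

Parse trees for a/a/a/a:
  [S [S a] / [S [S a] / [S [S a] / [S a]]]]
  [S [S a] / [S [S [S a] / [S a]] / [S a]]]
  [S [S [S a] / [S a]] / [S [S a] / [S a]]]
  [S [S [S a] / [S [S a] / [S a]]] / [S a]]
  [S [S [S [S a] / [S a]] / [S a]] / [S a]]

5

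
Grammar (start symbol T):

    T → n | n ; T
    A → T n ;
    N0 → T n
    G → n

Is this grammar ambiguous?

(A, N0, G are unreachable from T, so their rules don't affect L(T).) Right-recursive list with a separator: after each atom, whether the separator follows determines the rule. One parse per string.

Unambiguous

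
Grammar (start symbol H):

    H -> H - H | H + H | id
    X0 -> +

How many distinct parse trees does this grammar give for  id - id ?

Parse trees for id - id:
  [H [H id] - [H id]]

1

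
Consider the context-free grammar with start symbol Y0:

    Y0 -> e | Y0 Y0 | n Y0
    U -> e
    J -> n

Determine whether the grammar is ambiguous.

Witness: e e e

Derivation 1: Y0 ⇒ Y0 Y0 ⇒ e Y0 ⇒ e Y0 Y0 ⇒ e e Y0 ⇒ e e e
Derivation 2: Y0 ⇒ Y0 Y0 ⇒ Y0 Y0 Y0 ⇒ e Y0 Y0 ⇒ e e Y0 ⇒ e e e

Two distinct leftmost derivations for the same string.

Ambiguous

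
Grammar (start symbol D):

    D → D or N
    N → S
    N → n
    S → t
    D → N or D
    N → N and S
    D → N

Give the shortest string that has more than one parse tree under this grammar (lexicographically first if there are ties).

n or n

length 1: no string has ≥2 trees
length 3: n or n has 2 parse trees

Two derivations of n or n:
  D ⇒ D or N ⇒ N or N ⇒ n or N ⇒ n or n
  D ⇒ N or D ⇒ n or D ⇒ n or N ⇒ n or n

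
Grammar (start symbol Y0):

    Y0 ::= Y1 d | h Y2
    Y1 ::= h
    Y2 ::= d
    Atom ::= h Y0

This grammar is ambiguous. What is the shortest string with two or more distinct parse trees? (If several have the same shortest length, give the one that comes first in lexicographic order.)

h d

length 2: h d has 2 parse trees

Two derivations of h d:
  Y0 ⇒ Y1 d ⇒ h d
  Y0 ⇒ h Y2 ⇒ h d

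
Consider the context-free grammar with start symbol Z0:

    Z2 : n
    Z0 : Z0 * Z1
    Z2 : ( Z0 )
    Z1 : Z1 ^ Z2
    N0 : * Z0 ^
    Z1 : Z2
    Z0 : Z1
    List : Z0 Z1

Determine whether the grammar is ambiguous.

Only Z0, Z1, Z2 are reachable from Z0; ignoring the rest: This is a standard precedence ladder (Z0 over Z1 over Z2), with each level left-recursive on its own operator ('*' at Z0, '^' at Z1). That structure is LR(1), hence unambiguous.

Unambiguous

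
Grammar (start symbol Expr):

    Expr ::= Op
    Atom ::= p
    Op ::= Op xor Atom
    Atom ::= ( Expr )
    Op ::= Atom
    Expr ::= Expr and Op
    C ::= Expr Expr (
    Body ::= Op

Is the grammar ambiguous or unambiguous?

Only Expr, Op, Atom are reachable from Expr; ignoring the rest: The grammar is stratified — Expr handles 'and' (left-recursive), Op handles 'xor', Atom atoms. Each operator has a fixed associativity and precedence level, so every string has one parse.

Unambiguous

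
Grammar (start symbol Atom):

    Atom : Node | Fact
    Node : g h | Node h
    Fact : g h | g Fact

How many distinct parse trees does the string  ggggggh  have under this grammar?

1

Parse trees for ggggggh:
  [Atom [Fact g [Fact g [Fact g [Fact g [Fact g [Fact g h]]]]]]]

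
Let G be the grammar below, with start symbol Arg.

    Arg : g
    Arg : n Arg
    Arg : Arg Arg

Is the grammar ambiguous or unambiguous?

Witness: g g g

Derivation 1: Arg ⇒ Arg Arg ⇒ g Arg ⇒ g Arg Arg ⇒ g g Arg ⇒ g g g
Derivation 2: Arg ⇒ Arg Arg ⇒ Arg Arg Arg ⇒ g Arg Arg ⇒ g g Arg ⇒ g g g

Two distinct leftmost derivations for the same string.

Ambiguous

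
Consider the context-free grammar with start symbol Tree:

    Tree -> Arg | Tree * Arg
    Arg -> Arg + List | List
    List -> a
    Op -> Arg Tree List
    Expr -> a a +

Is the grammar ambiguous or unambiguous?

Only Tree, Arg, List are reachable from Tree; ignoring the rest: Tree → Tree * Arg | Arg  ;  Arg → Arg + List | List  — a left-associative chain with List at the bottom. Each string factors uniquely by precedence.

Unambiguous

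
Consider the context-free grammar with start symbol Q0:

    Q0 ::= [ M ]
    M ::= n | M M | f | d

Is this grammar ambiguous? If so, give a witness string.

Witness: [ d d d ]

Derivation 1: Q0 ⇒ [ M ] ⇒ [ M M ] ⇒ [ M M M ] ⇒ [ d M M ] ⇒ [ d d M ] ⇒ [ d d d ]
Derivation 2: Q0 ⇒ [ M ] ⇒ [ M M ] ⇒ [ d M ] ⇒ [ d M M ] ⇒ [ d d M ] ⇒ [ d d d ]

Two distinct leftmost derivations for the same string.

Ambiguous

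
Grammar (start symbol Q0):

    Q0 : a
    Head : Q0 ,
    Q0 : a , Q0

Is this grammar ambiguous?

Only Q0 is reachable from Q0; ignoring the rest: The reachable grammar is A → atom sep A | atom. Each atom is followed by either the separator (recurse) or end-of-string (stop) — no choice point.

Unambiguous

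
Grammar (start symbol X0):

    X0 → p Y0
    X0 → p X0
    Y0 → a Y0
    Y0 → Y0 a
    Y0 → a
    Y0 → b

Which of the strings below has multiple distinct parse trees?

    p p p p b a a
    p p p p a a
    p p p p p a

p p p p b a a: 1 tree
p p p p a a: 2 trees
p p p p p a: 1 tree

p p p p a a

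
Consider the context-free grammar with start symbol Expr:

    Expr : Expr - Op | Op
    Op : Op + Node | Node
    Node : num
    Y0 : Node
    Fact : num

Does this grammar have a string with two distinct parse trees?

Only Expr, Op, Node are reachable from Expr; ignoring the rest: The grammar is stratified — Expr handles '-' (left-recursive), Op handles '+', Node atoms. Each operator has a fixed associativity and precedence level, so every string has one parse.

Unambiguous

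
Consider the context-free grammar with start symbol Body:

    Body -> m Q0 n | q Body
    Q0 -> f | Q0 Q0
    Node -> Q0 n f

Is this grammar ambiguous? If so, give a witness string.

Witness: m f f f n

Derivation 1: Body ⇒ m Q0 n ⇒ m Q0 Q0 n ⇒ m f Q0 n ⇒ m f Q0 Q0 n ⇒ m f f Q0 n ⇒ m f f f n
Derivation 2: Body ⇒ m Q0 n ⇒ m Q0 Q0 n ⇒ m Q0 Q0 Q0 n ⇒ m f Q0 Q0 n ⇒ m f f Q0 n ⇒ m f f f n

Two distinct leftmost derivations for the same string.

Ambiguous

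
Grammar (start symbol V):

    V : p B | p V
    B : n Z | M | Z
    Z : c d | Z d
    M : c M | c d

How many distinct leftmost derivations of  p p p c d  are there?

2

Parse trees for p p p c d:
  [V p [V p [V p [B [M c d]]]]]
  [V p [V p [V p [B [Z c d]]]]]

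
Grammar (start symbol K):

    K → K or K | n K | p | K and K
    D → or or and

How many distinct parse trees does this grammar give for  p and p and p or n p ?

Parse trees for p and p and p or n p:
  [K [K [K p] and [K [K p] and [K p]]] or [K n [K p]]]
  [K [K [K [K p] and [K p]] and [K p]] or [K n [K p]]]
  [K [K p] and [K [K [K p] and [K p]] or [K n [K p]]]]
  [K [K p] and [K [K p] and [K [K p] or [K n [K p]]]]]
  [K [K [K p] and [K p]] and [K [K p] or [K n [K p]]]]

5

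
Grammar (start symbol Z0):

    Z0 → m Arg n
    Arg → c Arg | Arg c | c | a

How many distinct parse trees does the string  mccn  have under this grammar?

2

Parse trees for mccn:
  [Z0 m [Arg c [Arg c]] n]
  [Z0 m [Arg [Arg c] c] n]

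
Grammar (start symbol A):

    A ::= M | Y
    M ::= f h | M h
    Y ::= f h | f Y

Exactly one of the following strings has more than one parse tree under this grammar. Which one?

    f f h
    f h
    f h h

f h

f f h: 1 tree
f h: 2 trees
f h h: 1 tree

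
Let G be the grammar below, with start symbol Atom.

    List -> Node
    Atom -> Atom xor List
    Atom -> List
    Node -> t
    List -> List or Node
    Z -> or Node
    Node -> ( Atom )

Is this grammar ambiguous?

Only Atom, List, Node are reachable from Atom; ignoring the rest: Atom → Atom xor List | List  ;  List → List or Node | Node  — a left-associative chain with Node at the bottom. Each string factors uniquely by precedence.

Unambiguous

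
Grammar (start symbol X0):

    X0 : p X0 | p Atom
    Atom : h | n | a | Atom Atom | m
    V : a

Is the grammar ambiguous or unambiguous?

Ambiguous

Witness: p a a a

Derivation 1: X0 ⇒ p Atom ⇒ p Atom Atom ⇒ p a Atom ⇒ p a Atom Atom ⇒ p a a Atom ⇒ p a a a
Derivation 2: X0 ⇒ p Atom ⇒ p Atom Atom ⇒ p Atom Atom Atom ⇒ p a Atom Atom ⇒ p a a Atom ⇒ p a a a

Two distinct leftmost derivations for the same string.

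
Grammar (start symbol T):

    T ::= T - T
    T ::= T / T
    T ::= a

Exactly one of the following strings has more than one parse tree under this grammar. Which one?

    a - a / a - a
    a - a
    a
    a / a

a - a / a - a: 5 trees
a - a: 1 tree
a: 1 tree
a / a: 1 tree

a - a / a - a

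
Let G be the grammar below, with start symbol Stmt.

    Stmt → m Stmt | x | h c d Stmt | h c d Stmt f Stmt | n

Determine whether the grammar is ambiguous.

Witness: h c d h c d n f n

Derivation 1: Stmt ⇒ h c d Stmt ⇒ h c d h c d Stmt f Stmt ⇒ h c d h c d n f Stmt ⇒ h c d h c d n f n
Derivation 2: Stmt ⇒ h c d Stmt f Stmt ⇒ h c d h c d Stmt f Stmt ⇒ h c d h c d n f Stmt ⇒ h c d h c d n f n

Two distinct leftmost derivations for the same string.

Ambiguous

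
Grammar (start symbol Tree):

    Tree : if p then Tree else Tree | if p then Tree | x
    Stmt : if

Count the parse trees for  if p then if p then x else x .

Parse trees for if p then if p then x else x:
  [Tree if p then [Tree if p then [Tree x]] else [Tree x]]
  [Tree if p then [Tree if p then [Tree x] else [Tree x]]]

2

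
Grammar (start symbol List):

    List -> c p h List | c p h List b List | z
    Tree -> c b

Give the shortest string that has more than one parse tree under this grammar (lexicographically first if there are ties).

c p h c p h z b z

length 1: no string has ≥2 trees
length 4: no string has ≥2 trees
length 6: no string has ≥2 trees
length 7: no string has ≥2 trees
length 9: c p h c p h z b z has 2 parse trees

Two derivations of c p h c p h z b z:
  List ⇒ c p h List ⇒ c p h c p h List b List ⇒ c p h c p h z b List ⇒ c p h c p h z b z
  List ⇒ c p h List b List ⇒ c p h c p h List b List ⇒ c p h c p h z b List ⇒ c p h c p h z b z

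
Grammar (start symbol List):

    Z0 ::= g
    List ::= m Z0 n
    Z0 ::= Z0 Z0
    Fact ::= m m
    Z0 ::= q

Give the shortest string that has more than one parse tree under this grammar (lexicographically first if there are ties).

m g g g n

length 3: no string has ≥2 trees
length 4: no string has ≥2 trees
length 5: m g g g n has 2 parse trees

Two derivations of m g g g n:
  List ⇒ m Z0 n ⇒ m Z0 Z0 n ⇒ m g Z0 n ⇒ m g Z0 Z0 n ⇒ m g g Z0 n ⇒ m g g g n
  List ⇒ m Z0 n ⇒ m Z0 Z0 n ⇒ m Z0 Z0 Z0 n ⇒ m g Z0 Z0 n ⇒ m g g Z0 n ⇒ m g g g n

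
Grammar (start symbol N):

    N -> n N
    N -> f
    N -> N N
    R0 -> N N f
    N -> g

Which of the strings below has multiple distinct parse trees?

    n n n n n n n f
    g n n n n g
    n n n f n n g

n n n n n n n f: 1 tree
g n n n n g: 1 tree
n n n f n n g: 4 trees

n n n f n n g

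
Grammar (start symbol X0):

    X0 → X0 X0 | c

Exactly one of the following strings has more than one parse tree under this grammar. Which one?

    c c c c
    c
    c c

c c c c: 5 trees
c: 1 tree
c c: 1 tree

c c c c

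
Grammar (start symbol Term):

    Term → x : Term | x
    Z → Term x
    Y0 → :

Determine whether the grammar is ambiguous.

(Z, Y0 are unreachable from Term, so their rules don't affect L(Term).) Right-recursive list with a separator: after each atom, whether the separator follows determines the rule. One parse per string.

Unambiguous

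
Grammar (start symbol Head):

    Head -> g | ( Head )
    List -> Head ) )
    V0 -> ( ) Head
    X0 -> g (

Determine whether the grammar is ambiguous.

Only Head is reachable from Head; ignoring the rest: L(Head) is { openⁿ atom closeⁿ : n ≥ 0 }. The bracket depth fixes n, and the derivation is forced at every step.

Unambiguous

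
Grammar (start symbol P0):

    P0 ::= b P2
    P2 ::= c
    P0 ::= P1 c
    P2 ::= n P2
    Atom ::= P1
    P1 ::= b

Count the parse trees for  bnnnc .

1

Parse trees for bnnnc:
  [P0 b [P2 n [P2 n [P2 n [P2 c]]]]]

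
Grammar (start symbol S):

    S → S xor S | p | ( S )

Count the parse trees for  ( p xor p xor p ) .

Parse trees for ( p xor p xor p ):
  [S ( [S [S p] xor [S [S p] xor [S p]]] )]
  [S ( [S [S [S p] xor [S p]] xor [S p]] )]

2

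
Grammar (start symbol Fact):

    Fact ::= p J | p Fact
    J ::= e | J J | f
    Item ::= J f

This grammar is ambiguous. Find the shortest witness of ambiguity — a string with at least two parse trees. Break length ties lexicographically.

length 2: no string has ≥2 trees
length 3: no string has ≥2 trees
length 4: p e e e has 2 parse trees

Two derivations of p e e e:
  Fact ⇒ p J ⇒ p J J ⇒ p e J ⇒ p e J J ⇒ p e e J ⇒ p e e e
  Fact ⇒ p J ⇒ p J J ⇒ p J J J ⇒ p e J J ⇒ p e e J ⇒ p e e e

p e e e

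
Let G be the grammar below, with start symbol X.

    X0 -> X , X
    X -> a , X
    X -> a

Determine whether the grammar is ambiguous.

Only X is reachable from X; ignoring the rest: Right-recursive list with a separator: after each atom, whether the separator follows determines the rule. One parse per string.

Unambiguous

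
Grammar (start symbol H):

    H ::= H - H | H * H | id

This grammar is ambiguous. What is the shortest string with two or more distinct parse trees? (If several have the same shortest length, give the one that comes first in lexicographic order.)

id * id * id

length 1: no string has ≥2 trees
length 3: no string has ≥2 trees
length 5: id * id * id has 2 parse trees

Two derivations of id * id * id:
  H ⇒ H * H ⇒ H * H * H ⇒ id * H * H ⇒ id * id * H ⇒ id * id * id
  H ⇒ H * H ⇒ id * H ⇒ id * H * H ⇒ id * id * H ⇒ id * id * id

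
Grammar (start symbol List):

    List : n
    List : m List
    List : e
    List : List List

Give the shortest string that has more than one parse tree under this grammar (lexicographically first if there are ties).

e e e

length 1: no string has ≥2 trees
length 2: no string has ≥2 trees
length 3: e e e has 2 parse trees

Two derivations of e e e:
  List ⇒ List List ⇒ e List ⇒ e List List ⇒ e e List ⇒ e e e
  List ⇒ List List ⇒ List List List ⇒ e List List ⇒ e e List ⇒ e e e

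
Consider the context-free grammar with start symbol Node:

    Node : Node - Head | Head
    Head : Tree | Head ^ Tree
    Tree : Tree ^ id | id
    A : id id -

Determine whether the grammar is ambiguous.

Witness: id ^ id

Derivation 1: Node ⇒ Head ⇒ Tree ⇒ Tree ^ id ⇒ id ^ id
Derivation 2: Node ⇒ Head ⇒ Head ^ Tree ⇒ Tree ^ Tree ⇒ id ^ Tree ⇒ id ^ id

Two distinct leftmost derivations for the same string.

Ambiguous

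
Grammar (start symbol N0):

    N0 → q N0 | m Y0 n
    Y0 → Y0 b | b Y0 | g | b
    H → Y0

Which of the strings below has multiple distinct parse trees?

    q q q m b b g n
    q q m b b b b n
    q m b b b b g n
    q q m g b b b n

q q q m b b g n: 1 tree
q q m b b b b n: 8 trees
q m b b b b g n: 1 tree
q q m g b b b n: 1 tree

q q m b b b b n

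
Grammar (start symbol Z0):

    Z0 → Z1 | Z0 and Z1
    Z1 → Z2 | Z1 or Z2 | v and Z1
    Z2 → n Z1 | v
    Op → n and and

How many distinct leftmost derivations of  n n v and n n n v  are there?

Parse trees for n n v and n n n v:
  [Z0 [Z1 [Z2 n [Z1 [Z2 n [Z1 v and [Z1 [Z2 n [Z1 [Z2 n [Z1 [Z2 n [Z1 [Z2 v]]]]]]]]]]]]]]
  [Z0 [Z0 [Z1 [Z2 n [Z1 [Z2 n [Z1 [Z2 v]]]]]]] and [Z1 [Z2 n [Z1 [Z2 n [Z1 [Z2 n [Z1 [Z2 v]]]]]]]]]

2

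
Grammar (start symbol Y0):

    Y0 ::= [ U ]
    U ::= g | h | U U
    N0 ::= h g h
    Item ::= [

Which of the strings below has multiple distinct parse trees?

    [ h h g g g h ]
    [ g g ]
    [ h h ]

[ h h g g g h ]

[ h h g g g h ]: 42 trees
[ g g ]: 1 tree
[ h h ]: 1 tree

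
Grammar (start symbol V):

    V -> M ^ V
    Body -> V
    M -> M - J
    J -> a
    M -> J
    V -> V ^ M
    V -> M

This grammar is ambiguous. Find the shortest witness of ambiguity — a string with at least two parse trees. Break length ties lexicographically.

a ^ a

length 1: no string has ≥2 trees
length 3: a ^ a has 2 parse trees

Two derivations of a ^ a:
  V ⇒ M ^ V ⇒ J ^ V ⇒ a ^ V ⇒ a ^ M ⇒ a ^ J ⇒ a ^ a
  V ⇒ V ^ M ⇒ M ^ M ⇒ J ^ M ⇒ a ^ M ⇒ a ^ J ⇒ a ^ a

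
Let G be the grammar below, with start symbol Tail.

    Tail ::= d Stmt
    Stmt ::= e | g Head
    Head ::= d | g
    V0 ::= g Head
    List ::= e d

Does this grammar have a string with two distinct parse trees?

(V0, List are unreachable from Tail, so their rules don't affect L(Tail).) Restricted to the reachable nonterminals, every rule has the form A → t or A → t B, and no two rules for the same A share a first terminal. The grammar encodes a DFA — one run per string.

Unambiguous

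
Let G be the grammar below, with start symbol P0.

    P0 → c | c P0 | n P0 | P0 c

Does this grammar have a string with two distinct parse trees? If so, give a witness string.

Witness: c c

Derivation 1: P0 ⇒ c P0 ⇒ c c
Derivation 2: P0 ⇒ P0 c ⇒ c c

Two distinct leftmost derivations for the same string.

Ambiguous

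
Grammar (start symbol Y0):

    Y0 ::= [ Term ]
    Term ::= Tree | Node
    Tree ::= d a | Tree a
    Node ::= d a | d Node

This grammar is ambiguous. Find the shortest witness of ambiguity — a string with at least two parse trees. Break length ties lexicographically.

[ d a ]

length 4: [ d a ] has 2 parse trees

Two derivations of [ d a ]:
  Y0 ⇒ [ Term ] ⇒ [ Tree ] ⇒ [ d a ]
  Y0 ⇒ [ Term ] ⇒ [ Node ] ⇒ [ d a ]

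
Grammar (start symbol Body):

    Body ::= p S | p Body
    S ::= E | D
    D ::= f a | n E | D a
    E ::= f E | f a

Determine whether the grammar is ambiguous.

Witness: p f a

Derivation 1: Body ⇒ p S ⇒ p E ⇒ p f a
Derivation 2: Body ⇒ p S ⇒ p D ⇒ p f a

Two distinct leftmost derivations for the same string.

Ambiguous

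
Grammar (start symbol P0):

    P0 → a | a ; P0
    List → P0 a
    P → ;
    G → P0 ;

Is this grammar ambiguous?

Unambiguous

Only P0 is reachable from P0; ignoring the rest: The reachable grammar is A → atom sep A | atom. Each atom is followed by either the separator (recurse) or end-of-string (stop) — no choice point.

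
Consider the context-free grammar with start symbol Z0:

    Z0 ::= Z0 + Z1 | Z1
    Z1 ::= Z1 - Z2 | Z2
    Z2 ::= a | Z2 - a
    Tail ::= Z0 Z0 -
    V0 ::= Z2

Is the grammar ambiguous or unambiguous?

Witness: a - a

Derivation 1: Z0 ⇒ Z1 ⇒ Z1 - Z2 ⇒ Z2 - Z2 ⇒ a - Z2 ⇒ a - a
Derivation 2: Z0 ⇒ Z1 ⇒ Z2 ⇒ Z2 - a ⇒ a - a

Two distinct leftmost derivations for the same string.

Ambiguous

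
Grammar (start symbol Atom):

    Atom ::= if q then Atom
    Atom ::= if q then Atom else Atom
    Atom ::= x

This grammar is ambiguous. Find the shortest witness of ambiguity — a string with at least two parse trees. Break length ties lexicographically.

if q then if q then x else x

length 1: no string has ≥2 trees
length 4: no string has ≥2 trees
length 6: no string has ≥2 trees
length 7: no string has ≥2 trees
length 9: if q then if q then x else x has 2 parse trees

Two derivations of if q then if q then x else x:
  Atom ⇒ if q then Atom ⇒ if q then if q then Atom else Atom ⇒ if q then if q then x else Atom ⇒ if q then if q then x else x
  Atom ⇒ if q then Atom else Atom ⇒ if q then if q then Atom else Atom ⇒ if q then if q then x else Atom ⇒ if q then if q then x else x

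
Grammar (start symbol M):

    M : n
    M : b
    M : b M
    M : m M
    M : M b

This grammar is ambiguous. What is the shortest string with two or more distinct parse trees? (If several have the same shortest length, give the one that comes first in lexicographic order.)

length 1: no string has ≥2 trees
length 2: b b has 2 parse trees

Two derivations of b b:
  M ⇒ b M ⇒ b b
  M ⇒ M b ⇒ b b

b b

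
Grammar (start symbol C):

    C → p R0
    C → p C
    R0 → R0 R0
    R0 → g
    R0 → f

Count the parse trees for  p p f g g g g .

Parse trees for p p f g g g g (showing first 6 of 14):
  [C p [C p [R0 [R0 f] [R0 [R0 g] [R0 [R0 g] [R0 [R0 g] [R0 g]]]]]]]
  [C p [C p [R0 [R0 f] [R0 [R0 g] [R0 [R0 [R0 g] [R0 g]] [R0 g]]]]]]
  [C p [C p [R0 [R0 f] [R0 [R0 [R0 g] [R0 g]] [R0 [R0 g] [R0 g]]]]]]
  [C p [C p [R0 [R0 f] [R0 [R0 [R0 g] [R0 [R0 g] [R0 g]]] [R0 g]]]]]
  [C p [C p [R0 [R0 f] [R0 [R0 [R0 [R0 g] [R0 g]] [R0 g]] [R0 g]]]]]
  [C p [C p [R0 [R0 [R0 f] [R0 g]] [R0 [R0 g] [R0 [R0 g] [R0 g]]]]]]

14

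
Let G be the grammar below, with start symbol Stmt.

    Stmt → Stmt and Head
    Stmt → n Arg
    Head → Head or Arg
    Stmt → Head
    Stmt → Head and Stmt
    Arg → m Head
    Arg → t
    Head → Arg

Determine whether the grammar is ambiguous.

Ambiguous

Witness: t and t

Derivation 1: Stmt ⇒ Stmt and Head ⇒ Head and Head ⇒ Arg and Head ⇒ t and Head ⇒ t and Arg ⇒ t and t
Derivation 2: Stmt ⇒ Head and Stmt ⇒ Arg and Stmt ⇒ t and Stmt ⇒ t and Head ⇒ t and Arg ⇒ t and t

Two distinct leftmost derivations for the same string.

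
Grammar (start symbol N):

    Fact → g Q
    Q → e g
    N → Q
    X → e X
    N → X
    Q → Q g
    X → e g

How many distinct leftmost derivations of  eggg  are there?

1

Parse trees for eggg:
  [N [Q [Q [Q e g] g] g]]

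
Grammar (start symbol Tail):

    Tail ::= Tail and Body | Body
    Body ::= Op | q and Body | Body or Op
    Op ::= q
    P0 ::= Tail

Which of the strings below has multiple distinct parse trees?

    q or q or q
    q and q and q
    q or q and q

q and q and q

q or q or q: 1 tree
q and q and q: 4 trees
q or q and q: 1 tree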